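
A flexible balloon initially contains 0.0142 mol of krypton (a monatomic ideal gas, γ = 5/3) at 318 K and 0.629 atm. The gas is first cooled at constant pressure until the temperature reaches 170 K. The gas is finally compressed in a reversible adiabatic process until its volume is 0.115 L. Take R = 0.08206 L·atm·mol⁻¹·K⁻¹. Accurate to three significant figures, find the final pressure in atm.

P₃ ≈ 3.37 atm

From PV = nRT: V₁ = nRT₁/P₁ = 0.5891 L.
P constant ⇒ V ∝ T: P₂ = P₁; V₂ = V₁·(T₂/T₁) = 0.3149 L.
Reversible adiabatic, γ = 5/3: T₃ = T₂·(V₂/V₃)^(γ−1) = 332.8 K; P₃ = P₂·(V₂/V₃)^γ = 3.372 atm.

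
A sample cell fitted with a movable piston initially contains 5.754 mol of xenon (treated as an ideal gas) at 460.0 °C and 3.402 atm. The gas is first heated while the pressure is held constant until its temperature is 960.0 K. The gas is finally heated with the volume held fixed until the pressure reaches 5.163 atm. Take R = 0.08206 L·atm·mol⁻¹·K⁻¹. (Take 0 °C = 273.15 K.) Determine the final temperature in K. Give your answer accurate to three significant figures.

Convert: T₁ = 733.1 K.
From PV = nRT: V₁ = nRT₁/P₁ = 101.8 L.
P constant ⇒ V ∝ T: P₂ = P₁; V₂ = V₁·(T₂/T₁) = 133.2 L.
V constant ⇒ P ∝ T: V₃ = V₂; T₃ = T₂·(P₃/P₂) = 1457 K.

T₃ ≈ 1.46e+03 K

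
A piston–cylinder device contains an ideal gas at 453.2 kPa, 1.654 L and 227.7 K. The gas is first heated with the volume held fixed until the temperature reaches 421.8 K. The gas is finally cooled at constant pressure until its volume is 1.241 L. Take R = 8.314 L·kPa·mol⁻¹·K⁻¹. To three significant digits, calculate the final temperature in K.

Isochoric, so P/T is constant: V₂ = V₁; P₂ = P₁·(T₂/T₁) = 839.5 kPa.
P constant ⇒ V ∝ T: P₃ = P₂; T₃ = T₂·(V₃/V₂) = 316.5 K.

T₃ ≈ 316 K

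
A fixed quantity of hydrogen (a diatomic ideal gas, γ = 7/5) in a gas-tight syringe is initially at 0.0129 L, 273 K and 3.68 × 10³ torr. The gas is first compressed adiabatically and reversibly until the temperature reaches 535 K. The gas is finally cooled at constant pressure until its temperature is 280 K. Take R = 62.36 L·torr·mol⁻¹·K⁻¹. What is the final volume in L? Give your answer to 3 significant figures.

Adiabatic (γ = 7/5), T V^(γ−1) and P V^γ constant: P₂ = P₁·(T₂/T₁)^(γ/(γ−1)) = 3.877e+04 torr; V₂ = V₁·(T₁/T₂)^(1/(γ−1)) = 0.002399 L.
P constant ⇒ V ∝ T: P₃ = P₂; V₃ = V₂·(T₃/T₂) = 0.001256 L.

V₃ ≈ 0.00126 L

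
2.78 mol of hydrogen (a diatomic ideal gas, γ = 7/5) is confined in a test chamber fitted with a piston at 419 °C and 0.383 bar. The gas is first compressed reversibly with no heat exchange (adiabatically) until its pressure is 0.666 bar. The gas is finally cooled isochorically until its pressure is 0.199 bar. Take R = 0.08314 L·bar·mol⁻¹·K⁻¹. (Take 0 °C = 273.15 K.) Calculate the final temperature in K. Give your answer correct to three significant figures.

Convert: T₁ = 692.1 K.
From PV = nRT: V₁ = nRT₁/P₁ = 417.7 L.
Adiabatic (γ = 7/5), T V^(γ−1) and P V^γ constant: T₂ = T₁·(P₂/P₁)^((γ−1)/γ) = 810.7 K; V₂ = V₁·(P₁/P₂)^(1/γ) = 281.3 L.
V constant ⇒ P ∝ T: V₃ = V₂; T₃ = T₂·(P₃/P₂) = 242.2 K.

T₃ ≈ 242 K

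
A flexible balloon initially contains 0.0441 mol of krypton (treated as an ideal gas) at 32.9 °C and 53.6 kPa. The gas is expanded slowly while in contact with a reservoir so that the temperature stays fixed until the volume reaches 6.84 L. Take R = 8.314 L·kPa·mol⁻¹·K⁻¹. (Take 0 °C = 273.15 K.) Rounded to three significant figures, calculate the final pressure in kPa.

P₂ ≈ 16.4 kPa

Convert: T₁ = 306.0 K.
From PV = nRT: V₁ = nRT₁/P₁ = 2.094 L.
T constant ⇒ Boyle's law P V = const: T₂ = T₁; P₂ = P₁·(V₁/V₂) = 16.41 kPa.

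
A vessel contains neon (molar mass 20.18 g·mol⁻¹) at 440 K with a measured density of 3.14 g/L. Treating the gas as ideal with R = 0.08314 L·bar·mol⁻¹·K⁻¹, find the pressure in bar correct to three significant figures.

ρ = PM/(RT) ⇒ P = ρRT/M = (3.14 × 0.08314 × 440.0) / 20.18

P ≈ 5.69 bar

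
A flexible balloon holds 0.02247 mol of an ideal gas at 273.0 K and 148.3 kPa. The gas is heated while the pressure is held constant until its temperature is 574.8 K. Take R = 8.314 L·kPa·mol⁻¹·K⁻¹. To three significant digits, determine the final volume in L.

From PV = nRT: V₁ = nRT₁/P₁ = 0.3439 L.
P constant ⇒ V ∝ T: P₂ = P₁; V₂ = V₁·(T₂/T₁) = 0.7241 L.

V₂ ≈ 0.724 L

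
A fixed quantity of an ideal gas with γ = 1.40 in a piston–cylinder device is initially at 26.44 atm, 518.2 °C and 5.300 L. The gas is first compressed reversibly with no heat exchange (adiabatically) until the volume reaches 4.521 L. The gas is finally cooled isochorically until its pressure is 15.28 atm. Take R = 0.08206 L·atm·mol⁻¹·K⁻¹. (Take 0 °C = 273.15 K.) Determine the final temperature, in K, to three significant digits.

T₃ ≈ 390 K

Convert: T₁ = 791.4 K.
Reversible adiabatic, γ = 1.40: T₂ = T₁·(V₁/V₂)^(γ−1) = 843.3 K; P₂ = P₁·(V₁/V₂)^γ = 33.03 atm.
V constant ⇒ P ∝ T: V₃ = V₂; T₃ = T₂·(P₃/P₂) = 390.1 K.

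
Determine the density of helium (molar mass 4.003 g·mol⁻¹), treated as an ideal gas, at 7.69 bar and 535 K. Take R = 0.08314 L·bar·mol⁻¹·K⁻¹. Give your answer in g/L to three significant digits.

ρ = PM/(RT) = (7.69 × 4.003) / (0.08314 × 535.0)

ρ ≈ 0.692 g/L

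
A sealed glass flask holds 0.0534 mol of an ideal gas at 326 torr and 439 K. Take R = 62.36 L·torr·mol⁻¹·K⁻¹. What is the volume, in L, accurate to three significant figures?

PV = nRT ⇒ V = nRT/P = (0.0534 × 62.36 × 439) / 326

V ≈ 4.48 L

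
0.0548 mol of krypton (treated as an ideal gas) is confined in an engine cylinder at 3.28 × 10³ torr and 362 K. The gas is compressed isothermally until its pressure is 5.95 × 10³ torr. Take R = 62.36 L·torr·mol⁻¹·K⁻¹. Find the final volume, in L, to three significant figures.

V₂ ≈ 0.208 L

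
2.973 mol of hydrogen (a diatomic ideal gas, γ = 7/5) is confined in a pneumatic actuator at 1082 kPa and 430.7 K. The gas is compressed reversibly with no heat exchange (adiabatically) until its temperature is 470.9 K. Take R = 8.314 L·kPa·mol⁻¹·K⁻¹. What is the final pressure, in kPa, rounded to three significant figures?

From PV = nRT: V₁ = nRT₁/P₁ = 9.839 L.
Reversible adiabatic, γ = 7/5: P₂ = P₁·(T₂/T₁)^(γ/(γ−1)) = 1479 kPa; V₂ = V₁·(T₁/T₂)^(1/(γ−1)) = 7.872 L.

P₂ ≈ 1.48e+03 kPa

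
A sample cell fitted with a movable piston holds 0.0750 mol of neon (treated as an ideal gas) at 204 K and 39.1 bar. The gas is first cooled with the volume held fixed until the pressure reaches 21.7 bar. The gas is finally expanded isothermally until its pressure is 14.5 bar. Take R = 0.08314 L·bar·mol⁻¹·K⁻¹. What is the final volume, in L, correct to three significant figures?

V₃ ≈ 0.0487 L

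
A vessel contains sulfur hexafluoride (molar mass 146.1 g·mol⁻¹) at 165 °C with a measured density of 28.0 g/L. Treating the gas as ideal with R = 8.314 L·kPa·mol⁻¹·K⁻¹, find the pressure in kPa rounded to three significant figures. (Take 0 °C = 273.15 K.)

P ≈ 698 kPa

ρ = PM/(RT) ⇒ P = ρRT/M = (28.0 × 8.314 × 438.1) / 146.1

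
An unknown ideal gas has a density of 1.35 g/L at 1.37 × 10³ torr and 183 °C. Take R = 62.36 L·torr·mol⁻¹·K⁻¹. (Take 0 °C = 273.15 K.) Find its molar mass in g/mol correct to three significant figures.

ρ = PM/(RT) ⇒ M = ρRT/P = (1.35 × 62.36 × 456.1) / 1.37e+03

M ≈ 28.0 g/mol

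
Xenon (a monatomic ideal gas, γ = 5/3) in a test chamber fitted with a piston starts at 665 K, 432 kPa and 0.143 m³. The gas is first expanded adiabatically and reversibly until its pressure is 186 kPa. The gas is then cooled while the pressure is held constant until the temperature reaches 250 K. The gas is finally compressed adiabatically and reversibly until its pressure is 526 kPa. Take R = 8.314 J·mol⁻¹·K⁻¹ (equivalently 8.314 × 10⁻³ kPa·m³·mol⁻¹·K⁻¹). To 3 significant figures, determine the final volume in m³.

Reversible adiabatic, γ = 5/3: T₂ = T₁·(P₂/P₁)^((γ−1)/γ) = 474.7 K; V₂ = V₁·(P₁/P₂)^(1/γ) = 0.2371 m³.
P constant ⇒ V ∝ T: P₃ = P₂; V₃ = V₂·(T₃/T₂) = 0.1249 m³.
Reversible adiabatic, γ = 5/3: T₄ = T₃·(P₄/P₃)^((γ−1)/γ) = 378.9 K; V₄ = V₃·(P₃/P₄)^(1/γ) = 0.06692 m³.

V₄ ≈ 0.0669 m³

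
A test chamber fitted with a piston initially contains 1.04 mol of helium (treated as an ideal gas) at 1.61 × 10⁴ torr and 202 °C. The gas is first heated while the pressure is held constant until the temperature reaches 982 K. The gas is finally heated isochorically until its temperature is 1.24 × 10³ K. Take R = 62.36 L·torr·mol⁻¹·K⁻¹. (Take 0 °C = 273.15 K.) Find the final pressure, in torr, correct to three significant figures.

Convert: T₁ = 475.1 K.
From PV = nRT: V₁ = nRT₁/P₁ = 1.914 L.
P constant ⇒ V ∝ T: P₂ = P₁; V₂ = V₁·(T₂/T₁) = 3.956 L.
V constant ⇒ P ∝ T: V₃ = V₂; P₃ = P₂·(T₃/T₂) = 2.033e+04 torr.

P₃ ≈ 2.03e+04 torr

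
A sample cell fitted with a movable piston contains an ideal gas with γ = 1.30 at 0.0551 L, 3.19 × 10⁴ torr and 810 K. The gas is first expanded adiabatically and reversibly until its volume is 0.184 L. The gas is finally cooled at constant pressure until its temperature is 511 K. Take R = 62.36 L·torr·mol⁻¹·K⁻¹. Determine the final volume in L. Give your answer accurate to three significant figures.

V₃ ≈ 0.167 L

Reversible adiabatic, γ = 1.30: T₂ = T₁·(V₁/V₂)^(γ−1) = 564.1 K; P₂ = P₁·(V₁/V₂)^γ = 6653 torr.
Isobaric, so V/T is constant: P₃ = P₂; V₃ = V₂·(T₃/T₂) = 0.1667 L.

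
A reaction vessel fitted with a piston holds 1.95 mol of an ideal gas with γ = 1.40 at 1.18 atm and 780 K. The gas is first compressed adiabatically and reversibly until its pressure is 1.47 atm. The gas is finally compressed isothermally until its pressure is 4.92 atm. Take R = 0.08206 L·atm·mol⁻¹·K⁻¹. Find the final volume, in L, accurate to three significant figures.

V₃ ≈ 27.0 L

From PV = nRT: V₁ = nRT₁/P₁ = 105.8 L.
Reversible adiabatic, γ = 1.40: T₂ = T₁·(P₂/P₁)^((γ−1)/γ) = 830.5 K; V₂ = V₁·(P₁/P₂)^(1/γ) = 90.41 L.
Isothermal, so P V is constant: T₃ = T₂; V₃ = V₂·(P₂/P₃) = 27.01 L.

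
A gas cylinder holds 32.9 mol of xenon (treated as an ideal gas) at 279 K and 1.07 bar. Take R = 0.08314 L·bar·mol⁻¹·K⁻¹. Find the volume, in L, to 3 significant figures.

PV = nRT ⇒ V = nRT/P = (32.9 × 0.08314 × 279) / 1.07

V ≈ 713 L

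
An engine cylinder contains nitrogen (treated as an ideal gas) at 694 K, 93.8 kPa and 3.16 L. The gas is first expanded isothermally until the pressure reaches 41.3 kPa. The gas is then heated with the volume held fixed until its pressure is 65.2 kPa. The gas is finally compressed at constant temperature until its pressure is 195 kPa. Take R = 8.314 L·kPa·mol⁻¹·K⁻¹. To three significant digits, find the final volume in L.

V₄ ≈ 2.40 L

T constant ⇒ Boyle's law P V = const: T₂ = T₁; V₂ = V₁·(P₁/P₂) = 7.177 L.
Isochoric, so P/T is constant: V₃ = V₂; T₃ = T₂·(P₃/P₂) = 1096 K.
T constant ⇒ Boyle's law P V = const: T₄ = T₃; V₄ = V₃·(P₃/P₄) = 2.400 L.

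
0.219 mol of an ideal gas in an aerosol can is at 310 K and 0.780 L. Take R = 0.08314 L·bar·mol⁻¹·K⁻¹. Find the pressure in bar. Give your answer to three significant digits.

P ≈ 7.24 bar

PV = nRT ⇒ P = nRT/V = (0.219 × 0.08314 × 310) / 0.780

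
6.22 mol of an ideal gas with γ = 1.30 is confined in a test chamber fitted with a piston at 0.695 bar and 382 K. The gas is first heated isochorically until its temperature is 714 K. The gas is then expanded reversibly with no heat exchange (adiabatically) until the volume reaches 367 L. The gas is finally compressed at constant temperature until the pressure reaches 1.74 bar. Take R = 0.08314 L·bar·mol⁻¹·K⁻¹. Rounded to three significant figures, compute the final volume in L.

From PV = nRT: V₁ = nRT₁/P₁ = 284.2 L.
Isochoric, so P/T is constant: V₂ = V₁; P₂ = P₁·(T₂/T₁) = 1.299 bar.
Adiabatic (γ = 1.30), T V^(γ−1) and P V^γ constant: T₃ = T₂·(V₂/V₃)^(γ−1) = 661.3 K; P₃ = P₂·(V₂/V₃)^γ = 0.9318 bar.
T constant ⇒ Boyle's law P V = const: T₄ = T₃; V₄ = V₃·(P₃/P₄) = 196.5 L.

V₄ ≈ 197 L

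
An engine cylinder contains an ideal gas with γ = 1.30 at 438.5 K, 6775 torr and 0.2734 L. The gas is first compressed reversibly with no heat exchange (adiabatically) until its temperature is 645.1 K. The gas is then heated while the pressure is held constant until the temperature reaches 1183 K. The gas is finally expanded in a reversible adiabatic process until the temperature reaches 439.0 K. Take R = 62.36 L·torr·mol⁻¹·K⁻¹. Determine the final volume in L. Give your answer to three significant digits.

Reversible adiabatic, γ = 1.30: P₂ = P₁·(T₂/T₁)^(γ/(γ−1)) = 3.609e+04 torr; V₂ = V₁·(T₁/T₂)^(1/(γ−1)) = 0.07550 L.
P constant ⇒ V ∝ T: P₃ = P₂; V₃ = V₂·(T₃/T₂) = 0.1385 L.
Reversible adiabatic, γ = 1.30: P₄ = P₃·(T₄/T₃)^(γ/(γ−1)) = 491.9 torr; V₄ = V₃·(T₃/T₄)^(1/(γ−1)) = 3.770 L.

V₄ ≈ 3.77 L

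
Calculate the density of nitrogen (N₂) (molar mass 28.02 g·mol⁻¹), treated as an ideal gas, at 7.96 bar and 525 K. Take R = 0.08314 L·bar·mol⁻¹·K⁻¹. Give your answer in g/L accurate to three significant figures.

ρ = PM/(RT) = (7.96 × 28.02) / (0.08314 × 525.0)

ρ ≈ 5.11 g/L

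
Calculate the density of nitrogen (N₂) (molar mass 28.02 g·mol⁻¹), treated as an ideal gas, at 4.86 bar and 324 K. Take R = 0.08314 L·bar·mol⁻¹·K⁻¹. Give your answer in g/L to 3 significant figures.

ρ = PM/(RT) = (4.86 × 28.02) / (0.08314 × 324.0)

ρ ≈ 5.06 g/L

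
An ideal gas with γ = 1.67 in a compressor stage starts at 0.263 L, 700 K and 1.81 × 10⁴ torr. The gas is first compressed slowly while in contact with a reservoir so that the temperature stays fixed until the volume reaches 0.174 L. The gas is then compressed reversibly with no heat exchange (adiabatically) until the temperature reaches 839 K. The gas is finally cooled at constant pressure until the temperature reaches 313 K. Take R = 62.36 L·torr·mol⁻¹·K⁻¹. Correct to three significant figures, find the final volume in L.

V₄ ≈ 0.0495 L

Isothermal, so P V is constant: T₂ = T₁; P₂ = P₁·(V₁/V₂) = 2.736e+04 torr.
Reversible adiabatic, γ = 1.67: P₃ = P₂·(T₃/T₂)^(γ/(γ−1)) = 4.297e+04 torr; V₃ = V₂·(T₂/T₃)^(1/(γ−1)) = 0.1328 L.
P constant ⇒ V ∝ T: P₄ = P₃; V₄ = V₃·(T₄/T₃) = 0.04954 L.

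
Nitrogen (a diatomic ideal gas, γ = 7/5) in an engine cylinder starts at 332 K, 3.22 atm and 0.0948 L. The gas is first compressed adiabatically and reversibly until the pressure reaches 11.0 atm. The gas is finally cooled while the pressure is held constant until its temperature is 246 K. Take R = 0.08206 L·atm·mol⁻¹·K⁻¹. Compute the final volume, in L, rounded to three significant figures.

V₃ ≈ 0.0206 L

Reversible adiabatic, γ = 7/5: T₂ = T₁·(P₂/P₁)^((γ−1)/γ) = 471.6 K; V₂ = V₁·(P₁/P₂)^(1/γ) = 0.03942 L.
Isobaric, so V/T is constant: P₃ = P₂; V₃ = V₂·(T₃/T₂) = 0.02056 L.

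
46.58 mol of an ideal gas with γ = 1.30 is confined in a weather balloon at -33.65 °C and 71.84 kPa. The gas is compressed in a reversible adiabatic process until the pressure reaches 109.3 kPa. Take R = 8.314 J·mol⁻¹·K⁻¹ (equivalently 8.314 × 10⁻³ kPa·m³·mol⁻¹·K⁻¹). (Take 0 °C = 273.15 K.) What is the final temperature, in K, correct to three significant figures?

T₂ ≈ 264 K

Convert: T₁ = 239.5 K.
From PV = nRT: V₁ = nRT₁/P₁ = 1.291 m³.
Adiabatic (γ = 1.30), T V^(γ−1) and P V^γ constant: T₂ = T₁·(P₂/P₁)^((γ−1)/γ) = 263.9 K; V₂ = V₁·(P₁/P₂)^(1/γ) = 0.9349 m³.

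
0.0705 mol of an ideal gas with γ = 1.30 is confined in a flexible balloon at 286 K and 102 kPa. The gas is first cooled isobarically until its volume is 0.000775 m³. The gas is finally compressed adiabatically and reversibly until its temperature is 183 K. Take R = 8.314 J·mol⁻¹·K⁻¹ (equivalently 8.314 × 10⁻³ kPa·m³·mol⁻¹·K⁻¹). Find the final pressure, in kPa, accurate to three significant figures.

P₃ ≈ 383 kPa

From PV = nRT: V₁ = nRT₁/P₁ = 0.001643 m³.
P constant ⇒ V ∝ T: P₂ = P₁; T₂ = T₁·(V₂/V₁) = 134.9 K.
Reversible adiabatic, γ = 1.30: P₃ = P₂·(T₃/T₂)^(γ/(γ−1)) = 382.8 kPa; V₃ = V₂·(T₂/T₃)^(1/(γ−1)) = 0.0002802 m³.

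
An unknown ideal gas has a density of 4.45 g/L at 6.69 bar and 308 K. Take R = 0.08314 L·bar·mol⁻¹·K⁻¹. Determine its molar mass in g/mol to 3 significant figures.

M ≈ 17.0 g/mol

ρ = PM/(RT) ⇒ M = ρRT/P = (4.45 × 0.08314 × 308.0) / 6.69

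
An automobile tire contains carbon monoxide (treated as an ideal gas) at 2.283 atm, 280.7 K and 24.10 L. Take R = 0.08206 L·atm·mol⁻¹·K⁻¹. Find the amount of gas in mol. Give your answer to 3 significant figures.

n ≈ 2.39 mol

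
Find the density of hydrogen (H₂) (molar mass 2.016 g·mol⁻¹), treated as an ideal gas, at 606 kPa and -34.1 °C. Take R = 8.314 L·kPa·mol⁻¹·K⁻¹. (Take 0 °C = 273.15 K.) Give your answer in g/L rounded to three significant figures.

ρ ≈ 0.615 g/L

ρ = PM/(RT) = (606 × 2.016) / (8.314 × 239.0)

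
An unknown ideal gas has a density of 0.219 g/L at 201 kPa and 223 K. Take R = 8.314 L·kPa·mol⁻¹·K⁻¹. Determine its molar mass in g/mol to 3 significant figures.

M ≈ 2.02 g/mol

ρ = PM/(RT) ⇒ M = ρRT/P = (0.219 × 8.314 × 223.0) / 201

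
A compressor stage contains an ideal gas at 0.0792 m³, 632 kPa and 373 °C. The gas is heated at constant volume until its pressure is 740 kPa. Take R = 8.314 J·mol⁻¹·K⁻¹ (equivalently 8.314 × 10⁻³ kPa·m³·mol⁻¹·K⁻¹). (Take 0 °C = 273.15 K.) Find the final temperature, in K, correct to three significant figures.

T₂ ≈ 757 K

Convert: T₁ = 646.1 K.
V constant ⇒ P ∝ T: V₂ = V₁; T₂ = T₁·(P₂/P₁) = 756.6 K.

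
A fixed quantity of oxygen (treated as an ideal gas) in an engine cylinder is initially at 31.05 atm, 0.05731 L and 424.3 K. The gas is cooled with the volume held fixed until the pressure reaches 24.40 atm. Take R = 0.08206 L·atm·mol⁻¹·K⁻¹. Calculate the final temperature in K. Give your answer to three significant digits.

T₂ ≈ 333 K

V constant ⇒ P ∝ T: V₂ = V₁; T₂ = T₁·(P₂/P₁) = 333.4 K.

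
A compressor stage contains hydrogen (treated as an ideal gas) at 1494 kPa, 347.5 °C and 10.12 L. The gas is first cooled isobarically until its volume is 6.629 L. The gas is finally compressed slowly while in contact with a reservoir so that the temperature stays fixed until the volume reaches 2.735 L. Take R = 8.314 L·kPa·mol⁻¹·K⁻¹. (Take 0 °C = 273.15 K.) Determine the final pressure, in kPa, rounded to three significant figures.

P₃ ≈ 3.62e+03 kPa

Convert: T₁ = 620.6 K.
Isobaric, so V/T is constant: P₂ = P₁; T₂ = T₁·(V₂/V₁) = 406.6 K.
Isothermal, so P V is constant: T₃ = T₂; P₃ = P₂·(V₂/V₃) = 3621 kPa.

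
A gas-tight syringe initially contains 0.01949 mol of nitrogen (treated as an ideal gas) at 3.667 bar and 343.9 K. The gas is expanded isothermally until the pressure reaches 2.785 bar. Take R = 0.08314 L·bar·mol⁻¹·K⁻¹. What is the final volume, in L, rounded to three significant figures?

V₂ ≈ 0.200 L

From PV = nRT: V₁ = nRT₁/P₁ = 0.1520 L.
Isothermal, so P V is constant: T₂ = T₁; V₂ = V₁·(P₁/P₂) = 0.2001 L.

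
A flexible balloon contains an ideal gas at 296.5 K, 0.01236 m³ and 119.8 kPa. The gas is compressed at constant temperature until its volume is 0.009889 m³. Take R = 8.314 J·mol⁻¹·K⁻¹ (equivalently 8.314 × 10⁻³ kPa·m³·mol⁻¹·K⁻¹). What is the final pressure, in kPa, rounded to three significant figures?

P₂ ≈ 150 kPa

Isothermal, so P V is constant: T₂ = T₁; P₂ = P₁·(V₁/V₂) = 149.7 kPa.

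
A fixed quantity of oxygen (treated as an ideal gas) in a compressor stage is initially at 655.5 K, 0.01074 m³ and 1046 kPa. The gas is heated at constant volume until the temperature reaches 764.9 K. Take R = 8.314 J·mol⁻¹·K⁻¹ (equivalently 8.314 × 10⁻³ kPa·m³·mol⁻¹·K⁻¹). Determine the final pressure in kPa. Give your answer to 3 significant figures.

P₂ ≈ 1.22e+03 kPa

V constant ⇒ P ∝ T: V₂ = V₁; P₂ = P₁·(T₂/T₁) = 1221 kPa.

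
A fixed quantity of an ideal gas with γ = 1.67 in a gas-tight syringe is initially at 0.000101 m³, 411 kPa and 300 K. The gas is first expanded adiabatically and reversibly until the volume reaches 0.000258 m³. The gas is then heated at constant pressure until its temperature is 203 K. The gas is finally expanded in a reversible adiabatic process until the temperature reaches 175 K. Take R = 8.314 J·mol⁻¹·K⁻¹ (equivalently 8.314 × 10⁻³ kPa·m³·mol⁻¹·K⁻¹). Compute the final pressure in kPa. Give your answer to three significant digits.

P₄ ≈ 59.3 kPa

Reversible adiabatic, γ = 1.67: T₂ = T₁·(V₁/V₂)^(γ−1) = 160.0 K; P₂ = P₁·(V₁/V₂)^γ = 85.83 kPa.
P constant ⇒ V ∝ T: P₃ = P₂; V₃ = V₂·(T₃/T₂) = 0.0003273 m³.
Adiabatic (γ = 1.67), T V^(γ−1) and P V^γ constant: P₄ = P₃·(T₄/T₃)^(γ/(γ−1)) = 59.29 kPa; V₄ = V₃·(T₃/T₄)^(1/(γ−1)) = 0.0004084 m³.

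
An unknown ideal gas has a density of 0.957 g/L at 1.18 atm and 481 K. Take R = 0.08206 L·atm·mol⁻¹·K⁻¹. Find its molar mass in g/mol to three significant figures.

M ≈ 32.0 g/mol

ρ = PM/(RT) ⇒ M = ρRT/P = (0.957 × 0.08206 × 481.0) / 1.18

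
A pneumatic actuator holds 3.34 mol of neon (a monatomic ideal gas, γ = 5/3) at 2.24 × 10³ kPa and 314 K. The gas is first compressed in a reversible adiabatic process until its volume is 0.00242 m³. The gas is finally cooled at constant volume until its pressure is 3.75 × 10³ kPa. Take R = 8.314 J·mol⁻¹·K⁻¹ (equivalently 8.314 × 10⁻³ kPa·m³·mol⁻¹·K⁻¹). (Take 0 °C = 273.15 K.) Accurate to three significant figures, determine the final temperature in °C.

T₃ ≈ 53.7 °C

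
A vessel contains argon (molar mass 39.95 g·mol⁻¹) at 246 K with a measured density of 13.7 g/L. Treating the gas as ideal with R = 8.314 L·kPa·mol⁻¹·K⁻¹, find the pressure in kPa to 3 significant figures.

P ≈ 701 kPa

ρ = PM/(RT) ⇒ P = ρRT/M = (13.7 × 8.314 × 246.0) / 39.95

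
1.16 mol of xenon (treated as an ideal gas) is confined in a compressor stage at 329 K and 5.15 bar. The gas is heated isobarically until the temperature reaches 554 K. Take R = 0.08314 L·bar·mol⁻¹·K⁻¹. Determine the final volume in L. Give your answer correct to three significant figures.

V₂ ≈ 10.4 L

From PV = nRT: V₁ = nRT₁/P₁ = 6.161 L.
Isobaric, so V/T is constant: P₂ = P₁; V₂ = V₁·(T₂/T₁) = 10.37 L.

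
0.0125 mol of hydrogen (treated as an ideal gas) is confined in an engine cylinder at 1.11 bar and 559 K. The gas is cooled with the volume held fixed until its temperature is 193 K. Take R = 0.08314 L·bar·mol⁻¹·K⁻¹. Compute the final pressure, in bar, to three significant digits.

From PV = nRT: V₁ = nRT₁/P₁ = 0.5234 L.
V constant ⇒ P ∝ T: V₂ = V₁; P₂ = P₁·(T₂/T₁) = 0.3832 bar.

P₂ ≈ 0.383 bar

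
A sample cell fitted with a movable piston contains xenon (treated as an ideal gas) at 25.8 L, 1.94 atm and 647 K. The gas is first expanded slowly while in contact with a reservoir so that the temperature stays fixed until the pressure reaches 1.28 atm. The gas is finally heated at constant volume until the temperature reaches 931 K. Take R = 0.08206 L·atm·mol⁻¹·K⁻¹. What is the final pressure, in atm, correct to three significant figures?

T constant ⇒ Boyle's law P V = const: T₂ = T₁; V₂ = V₁·(P₁/P₂) = 39.10 L.
V constant ⇒ P ∝ T: V₃ = V₂; P₃ = P₂·(T₃/T₂) = 1.842 atm.

P₃ ≈ 1.84 atm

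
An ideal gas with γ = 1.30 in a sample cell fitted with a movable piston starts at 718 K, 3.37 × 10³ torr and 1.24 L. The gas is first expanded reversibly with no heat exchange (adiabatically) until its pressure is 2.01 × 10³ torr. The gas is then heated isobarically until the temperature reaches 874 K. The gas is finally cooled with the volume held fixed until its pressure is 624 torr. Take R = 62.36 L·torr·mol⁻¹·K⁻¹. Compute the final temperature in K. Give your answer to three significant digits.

T₄ ≈ 271 K

Adiabatic (γ = 1.30), T V^(γ−1) and P V^γ constant: T₂ = T₁·(P₂/P₁)^((γ−1)/γ) = 637.3 K; V₂ = V₁·(P₁/P₂)^(1/γ) = 1.845 L.
Isobaric, so V/T is constant: P₃ = P₂; V₃ = V₂·(T₃/T₂) = 2.531 L.
Isochoric, so P/T is constant: V₄ = V₃; T₄ = T₃·(P₄/P₃) = 271.3 K.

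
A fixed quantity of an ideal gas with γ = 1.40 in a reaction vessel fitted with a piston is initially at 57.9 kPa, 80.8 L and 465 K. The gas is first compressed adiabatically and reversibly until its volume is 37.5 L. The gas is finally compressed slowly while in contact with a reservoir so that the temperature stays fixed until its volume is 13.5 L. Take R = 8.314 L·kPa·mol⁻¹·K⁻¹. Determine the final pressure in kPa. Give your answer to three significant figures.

P₃ ≈ 471 kPa

Reversible adiabatic, γ = 1.40: T₂ = T₁·(V₁/V₂)^(γ−1) = 632.1 K; P₂ = P₁·(V₁/V₂)^γ = 169.6 kPa.
Isothermal, so P V is constant: T₃ = T₂; P₃ = P₂·(V₂/V₃) = 471.1 kPa.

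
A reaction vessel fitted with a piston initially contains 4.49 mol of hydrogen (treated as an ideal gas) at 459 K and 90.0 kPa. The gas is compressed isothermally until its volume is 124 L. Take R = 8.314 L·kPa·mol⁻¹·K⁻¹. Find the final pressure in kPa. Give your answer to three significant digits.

From PV = nRT: V₁ = nRT₁/P₁ = 190.4 L.
Isothermal, so P V is constant: T₂ = T₁; P₂ = P₁·(V₁/V₂) = 138.2 kPa.

P₂ ≈ 138 kPa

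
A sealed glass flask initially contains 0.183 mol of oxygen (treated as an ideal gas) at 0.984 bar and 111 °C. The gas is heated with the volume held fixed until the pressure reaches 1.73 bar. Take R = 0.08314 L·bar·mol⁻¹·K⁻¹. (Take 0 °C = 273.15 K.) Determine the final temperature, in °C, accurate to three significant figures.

T₂ ≈ 402 °C

Convert: T₁ = 384.1 K.
From PV = nRT: V₁ = nRT₁/P₁ = 5.940 L.
V constant ⇒ P ∝ T: V₂ = V₁; T₂ = T₁·(P₂/P₁) = 675.4 K.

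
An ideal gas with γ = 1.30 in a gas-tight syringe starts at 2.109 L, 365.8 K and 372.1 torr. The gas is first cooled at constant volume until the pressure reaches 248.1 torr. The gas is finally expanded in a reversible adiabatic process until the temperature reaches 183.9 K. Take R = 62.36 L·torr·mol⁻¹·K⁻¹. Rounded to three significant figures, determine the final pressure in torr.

P₃ ≈ 73.0 torr

V constant ⇒ P ∝ T: V₂ = V₁; T₂ = T₁·(P₂/P₁) = 243.9 K.
Reversible adiabatic, γ = 1.30: P₃ = P₂·(T₃/T₂)^(γ/(γ−1)) = 72.99 torr; V₃ = V₂·(T₂/T₃)^(1/(γ−1)) = 5.406 L.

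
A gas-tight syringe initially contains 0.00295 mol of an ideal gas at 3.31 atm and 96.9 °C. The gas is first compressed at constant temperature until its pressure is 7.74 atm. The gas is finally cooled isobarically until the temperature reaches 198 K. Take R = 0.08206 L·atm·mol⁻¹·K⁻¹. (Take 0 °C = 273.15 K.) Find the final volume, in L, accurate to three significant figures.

Convert: T₁ = 370.0 K.
From PV = nRT: V₁ = nRT₁/P₁ = 0.02706 L.
Isothermal, so P V is constant: T₂ = T₁; V₂ = V₁·(P₁/P₂) = 0.01157 L.
Isobaric, so V/T is constant: P₃ = P₂; V₃ = V₂·(T₃/T₂) = 0.006193 L.

V₃ ≈ 0.00619 L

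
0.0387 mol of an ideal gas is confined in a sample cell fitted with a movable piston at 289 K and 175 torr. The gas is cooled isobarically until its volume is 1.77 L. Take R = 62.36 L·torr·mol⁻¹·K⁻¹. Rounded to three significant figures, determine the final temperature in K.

T₂ ≈ 128 K

From PV = nRT: V₁ = nRT₁/P₁ = 3.985 L.
P constant ⇒ V ∝ T: P₂ = P₁; T₂ = T₁·(V₂/V₁) = 128.3 K.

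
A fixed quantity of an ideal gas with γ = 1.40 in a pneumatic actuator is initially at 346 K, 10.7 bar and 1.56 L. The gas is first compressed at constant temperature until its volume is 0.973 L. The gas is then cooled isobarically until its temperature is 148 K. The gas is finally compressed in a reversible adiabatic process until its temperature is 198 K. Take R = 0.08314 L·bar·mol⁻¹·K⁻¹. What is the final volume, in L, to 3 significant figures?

V₄ ≈ 0.201 L

T constant ⇒ Boyle's law P V = const: T₂ = T₁; P₂ = P₁·(V₁/V₂) = 17.16 bar.
Isobaric, so V/T is constant: P₃ = P₂; V₃ = V₂·(T₃/T₂) = 0.4162 L.
Adiabatic (γ = 1.40), T V^(γ−1) and P V^γ constant: P₄ = P₃·(T₄/T₃)^(γ/(γ−1)) = 47.51 bar; V₄ = V₃·(T₃/T₄)^(1/(γ−1)) = 0.2010 L.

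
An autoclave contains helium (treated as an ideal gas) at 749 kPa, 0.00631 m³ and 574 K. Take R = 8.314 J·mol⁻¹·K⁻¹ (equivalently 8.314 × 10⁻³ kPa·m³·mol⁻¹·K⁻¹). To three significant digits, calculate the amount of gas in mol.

n ≈ 0.990 mol

PV = nRT ⇒ n = PV/(RT) = (749 × 0.00631) / (8.314 × 10⁻³ × 574)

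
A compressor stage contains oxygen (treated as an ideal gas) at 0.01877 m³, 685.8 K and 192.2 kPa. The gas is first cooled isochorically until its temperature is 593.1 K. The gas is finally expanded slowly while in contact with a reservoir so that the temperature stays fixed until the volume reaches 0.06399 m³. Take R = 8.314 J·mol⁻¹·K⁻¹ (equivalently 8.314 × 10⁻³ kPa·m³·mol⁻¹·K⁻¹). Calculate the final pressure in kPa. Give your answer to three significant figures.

P₃ ≈ 48.8 kPa

Isochoric, so P/T is constant: V₂ = V₁; P₂ = P₁·(T₂/T₁) = 166.2 kPa.
T constant ⇒ Boyle's law P V = const: T₃ = T₂; P₃ = P₂·(V₂/V₃) = 48.76 kPa.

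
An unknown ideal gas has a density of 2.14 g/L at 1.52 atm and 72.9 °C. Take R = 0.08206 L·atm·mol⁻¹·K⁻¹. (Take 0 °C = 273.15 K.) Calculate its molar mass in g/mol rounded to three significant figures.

M ≈ 40.0 g/mol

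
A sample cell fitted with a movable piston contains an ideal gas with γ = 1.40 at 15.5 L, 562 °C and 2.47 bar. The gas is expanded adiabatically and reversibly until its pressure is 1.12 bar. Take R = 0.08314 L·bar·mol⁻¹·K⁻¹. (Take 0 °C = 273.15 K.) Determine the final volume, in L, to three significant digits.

V₂ ≈ 27.3 L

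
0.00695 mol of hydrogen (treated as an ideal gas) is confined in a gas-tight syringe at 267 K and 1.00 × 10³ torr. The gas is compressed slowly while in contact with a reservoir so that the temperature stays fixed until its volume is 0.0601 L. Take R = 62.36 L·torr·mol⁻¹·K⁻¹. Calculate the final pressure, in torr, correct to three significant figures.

From PV = nRT: V₁ = nRT₁/P₁ = 0.1157 L.
Isothermal, so P V is constant: T₂ = T₁; P₂ = P₁·(V₁/V₂) = 1925 torr.

P₂ ≈ 1.93e+03 torr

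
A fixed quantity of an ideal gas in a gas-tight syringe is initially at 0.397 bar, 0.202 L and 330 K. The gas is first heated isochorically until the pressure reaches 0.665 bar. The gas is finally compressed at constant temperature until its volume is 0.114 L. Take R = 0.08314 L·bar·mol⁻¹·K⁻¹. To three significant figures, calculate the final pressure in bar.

V constant ⇒ P ∝ T: V₂ = V₁; T₂ = T₁·(P₂/P₁) = 552.8 K.
T constant ⇒ Boyle's law P V = const: T₃ = T₂; P₃ = P₂·(V₂/V₃) = 1.178 bar.

P₃ ≈ 1.18 bar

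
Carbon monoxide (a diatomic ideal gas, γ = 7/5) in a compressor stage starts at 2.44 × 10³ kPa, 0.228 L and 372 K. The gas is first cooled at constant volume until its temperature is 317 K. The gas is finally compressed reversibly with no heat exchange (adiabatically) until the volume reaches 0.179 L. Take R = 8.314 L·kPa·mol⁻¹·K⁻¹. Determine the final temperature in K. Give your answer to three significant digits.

Isochoric, so P/T is constant: V₂ = V₁; P₂ = P₁·(T₂/T₁) = 2079 kPa.
Adiabatic (γ = 7/5), T V^(γ−1) and P V^γ constant: T₃ = T₂·(V₂/V₃)^(γ−1) = 349.2 K; P₃ = P₂·(V₂/V₃)^γ = 2918 kPa.

T₃ ≈ 349 K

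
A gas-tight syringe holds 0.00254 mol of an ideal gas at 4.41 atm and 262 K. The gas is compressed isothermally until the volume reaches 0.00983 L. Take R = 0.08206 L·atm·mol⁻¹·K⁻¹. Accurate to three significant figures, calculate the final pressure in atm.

From PV = nRT: V₁ = nRT₁/P₁ = 0.01238 L.
T constant ⇒ Boyle's law P V = const: T₂ = T₁; P₂ = P₁·(V₁/V₂) = 5.555 atm.

P₂ ≈ 5.56 atm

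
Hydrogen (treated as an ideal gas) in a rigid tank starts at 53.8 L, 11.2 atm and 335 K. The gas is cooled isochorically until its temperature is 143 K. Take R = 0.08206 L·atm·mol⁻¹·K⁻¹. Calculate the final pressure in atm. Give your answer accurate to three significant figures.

Isochoric, so P/T is constant: V₂ = V₁; P₂ = P₁·(T₂/T₁) = 4.781 atm.

P₂ ≈ 4.78 atm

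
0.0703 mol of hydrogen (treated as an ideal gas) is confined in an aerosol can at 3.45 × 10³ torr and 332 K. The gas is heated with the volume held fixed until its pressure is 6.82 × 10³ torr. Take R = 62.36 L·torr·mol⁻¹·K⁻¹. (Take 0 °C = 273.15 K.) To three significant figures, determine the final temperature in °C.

T₂ ≈ 383 °C

From PV = nRT: V₁ = nRT₁/P₁ = 0.4219 L.
Isochoric, so P/T is constant: V₂ = V₁; T₂ = T₁·(P₂/P₁) = 656.3 K.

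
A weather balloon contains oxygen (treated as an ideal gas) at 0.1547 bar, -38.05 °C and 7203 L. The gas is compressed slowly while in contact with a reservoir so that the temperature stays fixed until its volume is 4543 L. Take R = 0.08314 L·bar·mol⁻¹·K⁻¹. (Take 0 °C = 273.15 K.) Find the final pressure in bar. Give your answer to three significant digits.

P₂ ≈ 0.245 bar

Convert: T₁ = 235.1 K.
T constant ⇒ Boyle's law P V = const: T₂ = T₁; P₂ = P₁·(V₁/V₂) = 0.2453 bar.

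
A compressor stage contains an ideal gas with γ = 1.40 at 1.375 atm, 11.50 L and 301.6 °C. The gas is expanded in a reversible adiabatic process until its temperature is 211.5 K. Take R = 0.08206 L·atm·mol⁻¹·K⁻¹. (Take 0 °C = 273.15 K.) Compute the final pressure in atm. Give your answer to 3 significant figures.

P₂ ≈ 0.0416 atm

Convert: T₁ = 574.8 K.
Adiabatic (γ = 1.40), T V^(γ−1) and P V^γ constant: P₂ = P₁·(T₂/T₁)^(γ/(γ−1)) = 0.04156 atm; V₂ = V₁·(T₁/T₂)^(1/(γ−1)) = 140.0 L.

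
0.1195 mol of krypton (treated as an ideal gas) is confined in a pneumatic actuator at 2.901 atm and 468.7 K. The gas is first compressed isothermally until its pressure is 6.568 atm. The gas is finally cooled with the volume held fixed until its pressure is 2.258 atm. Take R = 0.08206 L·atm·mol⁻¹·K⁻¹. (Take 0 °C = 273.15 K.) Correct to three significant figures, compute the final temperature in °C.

T₃ ≈ -112 °C

From PV = nRT: V₁ = nRT₁/P₁ = 1.584 L.
T constant ⇒ Boyle's law P V = const: T₂ = T₁; V₂ = V₁·(P₁/P₂) = 0.6998 L.
Isochoric, so P/T is constant: V₃ = V₂; T₃ = T₂·(P₃/P₂) = 161.1 K.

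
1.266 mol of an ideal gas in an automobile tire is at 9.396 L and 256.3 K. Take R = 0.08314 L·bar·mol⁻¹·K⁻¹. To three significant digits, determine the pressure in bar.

P ≈ 2.87 bar

PV = nRT ⇒ P = nRT/V = (1.266 × 0.08314 × 256.3) / 9.396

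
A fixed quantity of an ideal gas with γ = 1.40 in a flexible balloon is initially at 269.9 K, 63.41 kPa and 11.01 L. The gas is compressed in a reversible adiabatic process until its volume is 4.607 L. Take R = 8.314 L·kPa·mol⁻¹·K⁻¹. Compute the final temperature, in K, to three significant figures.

Adiabatic (γ = 1.40), T V^(γ−1) and P V^γ constant: T₂ = T₁·(V₁/V₂)^(γ−1) = 382.4 K; P₂ = P₁·(V₁/V₂)^γ = 214.7 kPa.

T₂ ≈ 382 K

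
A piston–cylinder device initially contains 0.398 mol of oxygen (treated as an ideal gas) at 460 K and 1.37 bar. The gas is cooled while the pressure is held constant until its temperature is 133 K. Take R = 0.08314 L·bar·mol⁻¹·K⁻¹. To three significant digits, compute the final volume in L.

V₂ ≈ 3.21 L

From PV = nRT: V₁ = nRT₁/P₁ = 11.11 L.
Isobaric, so V/T is constant: P₂ = P₁; V₂ = V₁·(T₂/T₁) = 3.212 L.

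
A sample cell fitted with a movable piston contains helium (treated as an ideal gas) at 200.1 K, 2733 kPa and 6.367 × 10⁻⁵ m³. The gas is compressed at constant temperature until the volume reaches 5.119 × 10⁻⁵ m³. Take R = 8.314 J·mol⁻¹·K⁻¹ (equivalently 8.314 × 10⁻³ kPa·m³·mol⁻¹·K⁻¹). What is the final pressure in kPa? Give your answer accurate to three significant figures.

P₂ ≈ 3.40e+03 kPa

T constant ⇒ Boyle's law P V = const: T₂ = T₁; P₂ = P₁·(V₁/V₂) = 3399 kPa.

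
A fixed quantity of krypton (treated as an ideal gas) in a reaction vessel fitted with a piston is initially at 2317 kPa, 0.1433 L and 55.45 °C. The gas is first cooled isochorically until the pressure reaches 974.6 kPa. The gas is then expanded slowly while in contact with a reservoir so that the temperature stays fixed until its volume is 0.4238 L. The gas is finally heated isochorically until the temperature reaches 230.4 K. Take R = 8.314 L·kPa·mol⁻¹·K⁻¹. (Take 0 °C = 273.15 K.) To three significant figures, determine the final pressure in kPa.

P₄ ≈ 549 kPa

Convert: T₁ = 328.6 K.
V constant ⇒ P ∝ T: V₂ = V₁; T₂ = T₁·(P₂/P₁) = 138.2 K.
Isothermal, so P V is constant: T₃ = T₂; P₃ = P₂·(V₂/V₃) = 329.5 kPa.
Isochoric, so P/T is constant: V₄ = V₃; P₄ = P₃·(T₄/T₃) = 549.3 kPa.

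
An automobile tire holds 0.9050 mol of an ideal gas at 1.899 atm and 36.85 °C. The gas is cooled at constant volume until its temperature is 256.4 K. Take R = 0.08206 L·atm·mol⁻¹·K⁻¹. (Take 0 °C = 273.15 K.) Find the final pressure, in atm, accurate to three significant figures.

Convert: T₁ = 310.0 K.
From PV = nRT: V₁ = nRT₁/P₁ = 12.12 L.
V constant ⇒ P ∝ T: V₂ = V₁; P₂ = P₁·(T₂/T₁) = 1.571 atm.

P₂ ≈ 1.57 atm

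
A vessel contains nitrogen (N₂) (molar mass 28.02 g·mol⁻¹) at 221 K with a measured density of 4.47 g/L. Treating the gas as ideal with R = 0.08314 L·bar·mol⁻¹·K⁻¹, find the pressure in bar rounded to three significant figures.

ρ = PM/(RT) ⇒ P = ρRT/M = (4.47 × 0.08314 × 221.0) / 28.02

P ≈ 2.93 bar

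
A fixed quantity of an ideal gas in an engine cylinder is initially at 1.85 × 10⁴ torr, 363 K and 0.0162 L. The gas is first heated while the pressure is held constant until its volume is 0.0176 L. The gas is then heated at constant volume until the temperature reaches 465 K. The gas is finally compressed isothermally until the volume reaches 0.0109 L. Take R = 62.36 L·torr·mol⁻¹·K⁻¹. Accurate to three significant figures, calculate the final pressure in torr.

P₄ ≈ 3.52e+04 torr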